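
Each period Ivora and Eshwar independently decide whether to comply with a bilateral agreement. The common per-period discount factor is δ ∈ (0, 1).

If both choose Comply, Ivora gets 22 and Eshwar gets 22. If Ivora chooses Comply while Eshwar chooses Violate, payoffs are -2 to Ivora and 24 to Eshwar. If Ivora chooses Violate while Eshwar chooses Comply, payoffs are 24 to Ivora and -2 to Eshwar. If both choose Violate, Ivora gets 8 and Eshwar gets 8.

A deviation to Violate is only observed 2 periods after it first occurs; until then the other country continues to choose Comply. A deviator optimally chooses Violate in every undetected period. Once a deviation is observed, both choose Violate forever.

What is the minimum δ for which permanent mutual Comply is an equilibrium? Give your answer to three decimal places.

The best deviation is to choose Violate for all 2 undetected periods, earning 24 each, then 8 forever once detected.
Deviation value: 24(1−δ^2)/(1−δ) + 8δ^2/(1−δ); cooperation value: 22/(1−δ).
IC: 22 ≥ 24(1−δ^2) + 8δ^2 = 24 − 16δ^2.
So δ^2 ≥ 2/16 = 1/8, giving δ ≥ (1/8)^(1/2) ≈ 0.354.

0.354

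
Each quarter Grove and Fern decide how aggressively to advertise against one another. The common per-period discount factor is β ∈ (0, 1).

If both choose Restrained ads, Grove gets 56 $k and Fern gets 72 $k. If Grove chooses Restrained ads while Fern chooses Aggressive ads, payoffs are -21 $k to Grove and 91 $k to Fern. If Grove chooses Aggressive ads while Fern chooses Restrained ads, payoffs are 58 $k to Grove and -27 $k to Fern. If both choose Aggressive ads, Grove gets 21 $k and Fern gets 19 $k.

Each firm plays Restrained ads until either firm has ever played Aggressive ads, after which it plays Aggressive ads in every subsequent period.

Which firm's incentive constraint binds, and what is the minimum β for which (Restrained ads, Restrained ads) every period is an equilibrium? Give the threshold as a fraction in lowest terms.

Fern; β ≥ 19/72

Grove's threshold: (58−56)/(58−21) = 2/37.
Fern's threshold: (91−72)/(91−19) = 19/72.
2/37 < 19/72, so Fern binds and β* = 19/72.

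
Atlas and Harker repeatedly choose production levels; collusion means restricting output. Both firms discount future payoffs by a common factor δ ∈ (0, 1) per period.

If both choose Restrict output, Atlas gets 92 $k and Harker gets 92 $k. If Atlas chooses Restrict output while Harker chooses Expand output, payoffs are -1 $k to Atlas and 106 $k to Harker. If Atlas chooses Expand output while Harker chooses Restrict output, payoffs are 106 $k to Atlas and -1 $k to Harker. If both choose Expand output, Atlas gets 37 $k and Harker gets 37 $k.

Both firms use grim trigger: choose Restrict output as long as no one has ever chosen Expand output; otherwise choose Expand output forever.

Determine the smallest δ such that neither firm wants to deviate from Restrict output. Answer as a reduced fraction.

14/69

One-period gain from deviating is 106 − 92 = 14. The loss is 92 − 37 = 55 in every subsequent period, with present value 55·δ/(1−δ).
Deviation is unprofitable when 55·δ/(1−δ) ≥ 14, i.e. δ/(1−δ) ≥ 14/55.
Equivalently δ ≥ 14/(14+55) = 14/69.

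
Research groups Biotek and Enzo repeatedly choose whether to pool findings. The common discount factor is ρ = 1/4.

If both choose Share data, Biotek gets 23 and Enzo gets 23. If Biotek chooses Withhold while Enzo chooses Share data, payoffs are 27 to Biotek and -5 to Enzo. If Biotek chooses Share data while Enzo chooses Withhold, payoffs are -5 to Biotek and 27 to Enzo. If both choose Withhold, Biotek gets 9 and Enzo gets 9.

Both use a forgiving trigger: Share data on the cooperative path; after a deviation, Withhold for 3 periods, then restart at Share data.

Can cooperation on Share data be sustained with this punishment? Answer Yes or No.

A one-shot deviation gives 27 now, then 9 for 3 periods, then back to 23.
Gain from deviating: (27−23) today; loss: (23−9) in each of the next 3 periods.
No-deviation condition: (23−9)(ρ+…+ρ^3) ≥ 27−23, i.e. ρ+…+ρ^3 ≥ 2/7.
At ρ = 1/4: ρ+…+ρ^3 = 0.3281 ≥ 0.2857.
So cooperation is sustainable.

Yes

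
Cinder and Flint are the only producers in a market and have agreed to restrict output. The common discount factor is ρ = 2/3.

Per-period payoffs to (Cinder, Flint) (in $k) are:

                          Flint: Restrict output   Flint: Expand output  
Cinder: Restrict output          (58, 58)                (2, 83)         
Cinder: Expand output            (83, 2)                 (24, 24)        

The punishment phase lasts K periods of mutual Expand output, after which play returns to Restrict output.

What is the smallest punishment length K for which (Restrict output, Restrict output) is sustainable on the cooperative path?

Need Σ_{k=1}^{K} ρ^k ≥ (83−58)/(58−24) = 0.7353 at ρ = 2/3.
At K = 1 the sum is 0.6667 < 0.7353; at K = 2 it is 1.1111 ≥ 0.7353.
So the minimum punishment length is K = 2.

2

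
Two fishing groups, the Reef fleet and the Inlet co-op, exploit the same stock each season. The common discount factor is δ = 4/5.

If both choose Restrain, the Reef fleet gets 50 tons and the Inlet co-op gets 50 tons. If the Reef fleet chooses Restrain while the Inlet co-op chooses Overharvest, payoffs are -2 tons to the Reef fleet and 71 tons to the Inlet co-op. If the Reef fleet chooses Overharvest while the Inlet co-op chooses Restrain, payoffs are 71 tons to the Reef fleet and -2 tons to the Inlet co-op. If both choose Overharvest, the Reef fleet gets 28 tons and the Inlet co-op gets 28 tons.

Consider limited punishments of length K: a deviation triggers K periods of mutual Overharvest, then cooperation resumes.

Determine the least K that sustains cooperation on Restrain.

2

IC: δ(1−δ^K)/(1−δ) ≥ (71−50)/(50−28) = 21/22.
With δ = 4/5: need 1 − δ^K ≥ 21/22·(1−4/5)/(4/5), i.e. δ^K ≤ 0.7614.
Since (4/5)^1 = 0.8000 and (4/5)^2 = 0.6400, the smallest such K is 2.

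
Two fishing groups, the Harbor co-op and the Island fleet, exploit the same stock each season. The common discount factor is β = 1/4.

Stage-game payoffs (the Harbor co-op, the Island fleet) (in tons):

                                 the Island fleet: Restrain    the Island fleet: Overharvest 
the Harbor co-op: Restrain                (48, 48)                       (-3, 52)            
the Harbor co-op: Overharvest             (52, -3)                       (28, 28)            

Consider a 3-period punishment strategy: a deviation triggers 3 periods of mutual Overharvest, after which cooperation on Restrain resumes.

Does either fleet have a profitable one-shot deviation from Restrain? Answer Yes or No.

No

IC: β+…+β^3 ≥ (52−48)/(48−28) = 1/5.
At β = 1/4: partial sum = 0.3281 ≥ 0.2000. Cooperation sustainable.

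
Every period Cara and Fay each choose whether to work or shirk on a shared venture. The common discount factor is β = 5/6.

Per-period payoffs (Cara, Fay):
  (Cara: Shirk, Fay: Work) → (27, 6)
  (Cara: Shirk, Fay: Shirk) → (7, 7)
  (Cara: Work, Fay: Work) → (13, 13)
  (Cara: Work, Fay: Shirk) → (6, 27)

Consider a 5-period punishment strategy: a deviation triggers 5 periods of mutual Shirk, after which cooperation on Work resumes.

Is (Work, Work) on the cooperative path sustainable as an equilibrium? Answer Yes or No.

A one-shot deviation gives 27 now, then 7 for 5 periods, then back to 13.
Gain from deviating: (27−13) today; loss: (13−7) in each of the next 5 periods.
No-deviation condition: (13−7)(β+…+β^5) ≥ 27−13, i.e. β+…+β^5 ≥ 7/3.
At β = 5/6: β+…+β^5 = 2.9906 ≥ 2.3333.
So cooperation is sustainable.

Yes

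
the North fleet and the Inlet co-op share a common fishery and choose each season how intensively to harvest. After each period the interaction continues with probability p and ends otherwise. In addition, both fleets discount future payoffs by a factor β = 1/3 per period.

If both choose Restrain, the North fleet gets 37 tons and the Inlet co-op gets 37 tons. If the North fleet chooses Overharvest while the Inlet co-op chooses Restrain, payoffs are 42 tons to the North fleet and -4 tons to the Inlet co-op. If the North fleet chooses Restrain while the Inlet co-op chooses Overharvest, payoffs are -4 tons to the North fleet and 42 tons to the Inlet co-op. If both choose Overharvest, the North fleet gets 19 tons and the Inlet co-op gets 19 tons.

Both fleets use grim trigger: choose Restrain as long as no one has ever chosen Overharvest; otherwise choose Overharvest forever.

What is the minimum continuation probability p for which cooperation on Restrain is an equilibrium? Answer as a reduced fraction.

15/23

Expected continuation weight on next period's payoff is β·p = 1/3·p, which plays the role of the discount factor.
Cooperation requires 1/3·p ≥ (42−37)/(42−19) = 5/23, hence p ≥ 15/23.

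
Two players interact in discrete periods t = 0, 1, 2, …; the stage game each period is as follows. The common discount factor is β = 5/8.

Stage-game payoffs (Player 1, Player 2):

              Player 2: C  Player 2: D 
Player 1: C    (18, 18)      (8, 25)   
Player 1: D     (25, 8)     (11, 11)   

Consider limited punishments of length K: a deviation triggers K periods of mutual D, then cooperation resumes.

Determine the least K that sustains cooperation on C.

Need Σ_{k=1}^{K} β^k ≥ (25−18)/(18−11) = 1.0000 at β = 5/8.
At K = 1 the sum is 0.6250 < 1.0000; at K = 2 it is 1.0156 ≥ 1.0000.
So the minimum punishment length is K = 2.

2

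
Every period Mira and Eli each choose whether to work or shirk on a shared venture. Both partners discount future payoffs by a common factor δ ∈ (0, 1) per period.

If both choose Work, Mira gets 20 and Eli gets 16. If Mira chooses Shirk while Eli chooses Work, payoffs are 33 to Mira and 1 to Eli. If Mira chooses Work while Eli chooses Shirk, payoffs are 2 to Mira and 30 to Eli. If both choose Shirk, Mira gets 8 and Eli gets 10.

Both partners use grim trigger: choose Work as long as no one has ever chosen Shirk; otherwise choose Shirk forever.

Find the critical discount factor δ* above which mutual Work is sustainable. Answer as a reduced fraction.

7/10

Mira: cooperation gives 20 each period; deviation gives 33 once then 8 forever.
  20/(1−δ) ≥ 33 + 8δ/(1−δ) ⇒ δ ≥ 13/25.
Eli: cooperation gives 16 each period; deviation gives 30 once then 10 forever.
  δ ≥ 14/20 = 7/10.
Both must hold, so the binding constraint is Eli's: δ ≥ 7/10.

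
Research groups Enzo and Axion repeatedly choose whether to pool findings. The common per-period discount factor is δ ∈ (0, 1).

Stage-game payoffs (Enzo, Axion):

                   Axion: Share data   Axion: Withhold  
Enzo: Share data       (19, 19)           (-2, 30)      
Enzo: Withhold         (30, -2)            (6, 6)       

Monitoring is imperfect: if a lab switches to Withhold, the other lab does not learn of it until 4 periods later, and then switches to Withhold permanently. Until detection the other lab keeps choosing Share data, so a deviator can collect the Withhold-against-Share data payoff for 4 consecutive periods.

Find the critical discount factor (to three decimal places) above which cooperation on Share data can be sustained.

Deviating for the 4 undetected periods gains 30−19 = 11 per period over cooperation, then loses 19−6 = 13 per period forever once punishment starts.
Gain: 11(1 + δ + … + δ^3); loss: 13·δ^4/(1−δ).
No profitable deviation ⇔ 11(1−δ^4) ≤ 13·δ^4, i.e. δ^4 ≥ 11/(11+13) = 11/24.
Hence δ ≥ (11/24)^(1/4) ≈ 0.823.

0.823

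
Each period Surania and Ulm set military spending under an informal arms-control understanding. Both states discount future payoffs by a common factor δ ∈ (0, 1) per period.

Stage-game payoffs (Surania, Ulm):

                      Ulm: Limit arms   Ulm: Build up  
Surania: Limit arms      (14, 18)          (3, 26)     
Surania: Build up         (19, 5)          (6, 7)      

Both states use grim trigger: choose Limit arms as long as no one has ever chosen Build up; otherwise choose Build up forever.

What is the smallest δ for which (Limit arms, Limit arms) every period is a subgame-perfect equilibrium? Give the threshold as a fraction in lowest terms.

Surania's threshold: (19−14)/(19−6) = 5/13.
Ulm's threshold: (26−18)/(26−7) = 8/19.
5/13 < 8/19, so Ulm binds and δ* = 8/19.

8/19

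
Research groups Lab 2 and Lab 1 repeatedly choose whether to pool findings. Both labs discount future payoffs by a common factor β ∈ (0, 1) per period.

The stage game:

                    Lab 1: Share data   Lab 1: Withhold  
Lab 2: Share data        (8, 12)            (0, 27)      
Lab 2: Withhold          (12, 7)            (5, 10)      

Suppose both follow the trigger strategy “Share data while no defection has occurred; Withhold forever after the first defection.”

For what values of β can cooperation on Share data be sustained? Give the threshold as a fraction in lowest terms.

15/17

Lab 2's threshold: (12−8)/(12−5) = 4/7.
Lab 1's threshold: (27−12)/(27−10) = 15/17.
4/7 < 15/17, so Lab 1 binds and β* = 15/17.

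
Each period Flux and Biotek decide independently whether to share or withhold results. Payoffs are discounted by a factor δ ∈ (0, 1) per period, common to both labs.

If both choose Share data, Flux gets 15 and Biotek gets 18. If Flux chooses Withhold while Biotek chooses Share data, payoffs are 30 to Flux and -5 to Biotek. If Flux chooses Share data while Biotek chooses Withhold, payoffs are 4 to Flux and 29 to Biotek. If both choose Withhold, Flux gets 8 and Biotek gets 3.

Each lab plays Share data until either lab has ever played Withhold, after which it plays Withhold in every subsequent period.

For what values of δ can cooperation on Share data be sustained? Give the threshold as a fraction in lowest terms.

15/22

Flux: cooperation gives 15 each period; deviation gives 30 once then 8 forever.
  15/(1−δ) ≥ 30 + 8δ/(1−δ) ⇒ δ ≥ 15/22.
Biotek: cooperation gives 18 each period; deviation gives 29 once then 3 forever.
  δ ≥ 11/26.
Both must hold, so the binding constraint is Flux's: δ ≥ 15/22.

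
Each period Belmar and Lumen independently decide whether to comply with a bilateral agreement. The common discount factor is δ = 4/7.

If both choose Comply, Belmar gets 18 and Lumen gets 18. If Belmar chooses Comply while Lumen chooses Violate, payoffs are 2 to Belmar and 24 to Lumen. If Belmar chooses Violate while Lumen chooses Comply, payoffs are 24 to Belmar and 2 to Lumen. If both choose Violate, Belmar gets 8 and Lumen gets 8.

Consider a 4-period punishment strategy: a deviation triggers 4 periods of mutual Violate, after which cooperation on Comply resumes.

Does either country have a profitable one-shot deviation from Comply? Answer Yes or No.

Comparing payoff streams over the 5 periods until play realigns: cooperate → 18(1+δ+…+δ^4); deviate → 24 + 8(δ+…+δ^4).
Cooperation is sustained iff (18−8)(δ+…+δ^4) ≥ 24−18.
δ+…+δ^4 = 4/7·(1−(4/7)^4)/(1−4/7) = 1.1912, and (24−18)/(18−8) = 0.6000.
1.1912 ≥ 0.6000, so cooperation is sustainable.

No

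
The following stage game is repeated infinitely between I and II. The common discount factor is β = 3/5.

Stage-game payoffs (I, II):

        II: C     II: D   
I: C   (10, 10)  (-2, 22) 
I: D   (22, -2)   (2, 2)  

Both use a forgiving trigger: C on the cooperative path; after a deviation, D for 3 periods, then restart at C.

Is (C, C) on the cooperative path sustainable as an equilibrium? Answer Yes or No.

No

Comparing payoff streams over the 4 periods until play realigns: cooperate → 10(1+β+…+β^3); deviate → 22 + 2(β+…+β^3).
Cooperation is sustained iff (10−2)(β+…+β^3) ≥ 22−10.
β+…+β^3 = 3/5·(1−(3/5)^3)/(1−3/5) = 1.1760, and (22−10)/(10−2) = 1.5000.
1.1760 < 1.5000, so cooperation is not sustainable.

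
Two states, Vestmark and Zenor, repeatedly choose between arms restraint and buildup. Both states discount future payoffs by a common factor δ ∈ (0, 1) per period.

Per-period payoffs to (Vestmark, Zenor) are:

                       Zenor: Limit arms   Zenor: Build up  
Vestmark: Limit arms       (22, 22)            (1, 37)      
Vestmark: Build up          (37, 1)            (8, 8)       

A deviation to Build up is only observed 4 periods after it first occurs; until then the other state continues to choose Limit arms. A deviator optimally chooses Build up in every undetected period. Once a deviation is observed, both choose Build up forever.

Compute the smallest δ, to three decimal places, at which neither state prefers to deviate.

Deviating for the 4 undetected periods gains 37−22 = 15 per period over cooperation, then loses 22−8 = 14 per period forever once punishment starts.
Gain: 15(1 + δ + … + δ^3); loss: 14·δ^4/(1−δ).
No profitable deviation ⇔ 15(1−δ^4) ≤ 14·δ^4, i.e. δ^4 ≥ 15/(15+14) = 15/29.
Hence δ ≥ (15/29)^(1/4) ≈ 0.848.

0.848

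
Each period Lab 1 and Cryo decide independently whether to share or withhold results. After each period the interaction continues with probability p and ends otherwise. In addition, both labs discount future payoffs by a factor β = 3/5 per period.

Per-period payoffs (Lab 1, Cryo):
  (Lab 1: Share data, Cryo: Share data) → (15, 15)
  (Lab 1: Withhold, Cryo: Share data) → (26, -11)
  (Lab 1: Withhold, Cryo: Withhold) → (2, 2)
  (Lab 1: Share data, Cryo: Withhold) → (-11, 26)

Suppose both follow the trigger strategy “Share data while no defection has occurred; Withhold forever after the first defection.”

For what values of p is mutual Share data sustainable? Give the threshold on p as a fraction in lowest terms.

55/72

Expected continuation weight on next period's payoff is β·p = 3/5·p, which plays the role of the discount factor.
Cooperation requires 3/5·p ≥ (26−15)/(26−2) = 11/24, hence p ≥ 55/72.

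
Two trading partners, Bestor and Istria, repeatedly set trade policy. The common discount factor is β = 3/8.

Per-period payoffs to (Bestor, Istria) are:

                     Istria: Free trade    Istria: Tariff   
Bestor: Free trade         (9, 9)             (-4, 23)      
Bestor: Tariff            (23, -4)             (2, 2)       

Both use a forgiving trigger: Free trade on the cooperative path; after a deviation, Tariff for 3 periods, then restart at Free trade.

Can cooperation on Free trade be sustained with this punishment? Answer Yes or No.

No

Comparing payoff streams over the 4 periods until play realigns: cooperate → 9(1+β+…+β^3); deviate → 23 + 2(β+…+β^3).
Cooperation is sustained iff (9−2)(β+…+β^3) ≥ 23−9.
β+…+β^3 = 3/8·(1−(3/8)^3)/(1−3/8) = 0.5684, and (23−9)/(9−2) = 2.0000.
0.5684 < 2.0000, so cooperation is not sustainable.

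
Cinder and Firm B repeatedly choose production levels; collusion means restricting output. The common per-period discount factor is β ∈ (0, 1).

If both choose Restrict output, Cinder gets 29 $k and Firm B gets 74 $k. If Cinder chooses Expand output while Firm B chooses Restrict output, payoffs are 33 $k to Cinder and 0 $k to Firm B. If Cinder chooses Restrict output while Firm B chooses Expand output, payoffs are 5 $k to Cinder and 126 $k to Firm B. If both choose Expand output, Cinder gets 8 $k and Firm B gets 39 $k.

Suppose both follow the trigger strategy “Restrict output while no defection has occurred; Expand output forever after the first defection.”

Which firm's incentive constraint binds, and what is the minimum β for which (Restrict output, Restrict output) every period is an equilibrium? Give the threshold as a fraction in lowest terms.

Cinder: cooperation gives 29 each period; deviation gives 33 once then 8 forever.
  29/(1−β) ≥ 33 + 8β/(1−β) ⇒ β ≥ 4/25.
Firm B: cooperation gives 74 each period; deviation gives 126 once then 39 forever.
  β ≥ 52/87.
Both must hold, so the binding constraint is Firm B's: β ≥ 52/87.

Firm B; β ≥ 52/87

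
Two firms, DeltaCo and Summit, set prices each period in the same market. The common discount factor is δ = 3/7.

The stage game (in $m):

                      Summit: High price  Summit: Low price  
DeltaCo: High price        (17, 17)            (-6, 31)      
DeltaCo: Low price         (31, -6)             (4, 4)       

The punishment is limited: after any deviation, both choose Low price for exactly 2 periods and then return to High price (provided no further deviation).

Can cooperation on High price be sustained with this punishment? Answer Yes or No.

Comparing payoff streams over the 3 periods until play realigns: cooperate → 17(1+δ+…+δ^2); deviate → 31 + 4(δ+…+δ^2).
Cooperation is sustained iff (17−4)(δ+…+δ^2) ≥ 31−17.
δ+…+δ^2 = 3/7·(1−(3/7)^2)/(1−3/7) = 0.6122, and (31−17)/(17−4) = 1.0769.
0.6122 < 1.0769, so cooperation is not sustainable.

No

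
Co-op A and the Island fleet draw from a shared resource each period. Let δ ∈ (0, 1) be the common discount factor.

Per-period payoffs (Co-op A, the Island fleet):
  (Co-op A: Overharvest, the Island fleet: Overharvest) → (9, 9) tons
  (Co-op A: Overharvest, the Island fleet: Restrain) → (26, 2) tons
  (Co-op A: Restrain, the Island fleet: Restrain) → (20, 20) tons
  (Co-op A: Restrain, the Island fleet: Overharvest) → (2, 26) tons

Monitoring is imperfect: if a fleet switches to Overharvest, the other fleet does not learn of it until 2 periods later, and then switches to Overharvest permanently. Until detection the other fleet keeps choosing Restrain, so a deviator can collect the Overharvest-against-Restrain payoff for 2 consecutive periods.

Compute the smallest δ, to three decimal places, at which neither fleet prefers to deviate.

0.594

Deviating for the 2 undetected periods gains 26−20 = 6 per period over cooperation, then loses 20−9 = 11 per period forever once punishment starts.
Gain: 6(1 + δ + … + δ^1); loss: 11·δ^2/(1−δ).
No profitable deviation ⇔ 6(1−δ^2) ≤ 11·δ^2, i.e. δ^2 ≥ 6/(6+11) = 6/17.
Hence δ ≥ (6/17)^(1/2) ≈ 0.594.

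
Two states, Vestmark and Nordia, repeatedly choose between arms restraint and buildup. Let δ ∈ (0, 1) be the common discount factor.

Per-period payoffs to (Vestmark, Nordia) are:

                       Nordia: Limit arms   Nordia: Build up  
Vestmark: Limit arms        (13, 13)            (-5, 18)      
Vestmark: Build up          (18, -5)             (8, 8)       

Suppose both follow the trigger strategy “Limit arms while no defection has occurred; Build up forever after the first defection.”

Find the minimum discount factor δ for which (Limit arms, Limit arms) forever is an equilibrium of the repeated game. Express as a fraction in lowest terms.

13/(1−δ) ≥ 18 + 8δ/(1−δ)
13 ≥ 18 − 10δ
δ ≥ 5/10 = 1/2.

1/2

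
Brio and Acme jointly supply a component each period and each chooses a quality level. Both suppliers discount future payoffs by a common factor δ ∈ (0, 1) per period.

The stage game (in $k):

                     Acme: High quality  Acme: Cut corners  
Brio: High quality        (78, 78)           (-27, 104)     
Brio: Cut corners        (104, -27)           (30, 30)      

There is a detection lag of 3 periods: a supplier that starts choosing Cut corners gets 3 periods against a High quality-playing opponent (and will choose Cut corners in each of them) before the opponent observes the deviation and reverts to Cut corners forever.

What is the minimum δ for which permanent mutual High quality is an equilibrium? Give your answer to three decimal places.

Deviating for the 3 undetected periods gains 104−78 = 26 per period over cooperation, then loses 78−30 = 48 per period forever once punishment starts.
Gain: 26(1 + δ + … + δ^2); loss: 48·δ^3/(1−δ).
No profitable deviation ⇔ 26(1−δ^3) ≤ 48·δ^3, i.e. δ^3 ≥ 26/(26+48) = 13/37.
Hence δ ≥ (13/37)^(1/3) ≈ 0.706.

0.706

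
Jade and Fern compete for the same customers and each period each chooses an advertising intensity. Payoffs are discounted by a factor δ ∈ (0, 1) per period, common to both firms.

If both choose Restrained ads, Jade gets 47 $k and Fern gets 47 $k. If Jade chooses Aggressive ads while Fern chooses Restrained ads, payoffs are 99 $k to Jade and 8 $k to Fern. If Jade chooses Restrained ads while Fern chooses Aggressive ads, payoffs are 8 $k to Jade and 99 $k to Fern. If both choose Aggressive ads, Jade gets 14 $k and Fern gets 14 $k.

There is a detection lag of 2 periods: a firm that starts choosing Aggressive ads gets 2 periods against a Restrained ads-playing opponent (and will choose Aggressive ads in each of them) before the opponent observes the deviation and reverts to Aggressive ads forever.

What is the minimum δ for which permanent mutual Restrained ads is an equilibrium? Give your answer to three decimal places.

A deviator earns 99 for 2 periods, then 14 forever; cooperating earns 47 forever. Multiplying the IC by (1−δ):
47 ≥ 99(1−δ^2) + 14δ^2, so 85·δ^2 ≥ 52 and δ^2 ≥ 52/85.
δ ≥ (52/85)^(1/2) ≈ 0.782.

0.782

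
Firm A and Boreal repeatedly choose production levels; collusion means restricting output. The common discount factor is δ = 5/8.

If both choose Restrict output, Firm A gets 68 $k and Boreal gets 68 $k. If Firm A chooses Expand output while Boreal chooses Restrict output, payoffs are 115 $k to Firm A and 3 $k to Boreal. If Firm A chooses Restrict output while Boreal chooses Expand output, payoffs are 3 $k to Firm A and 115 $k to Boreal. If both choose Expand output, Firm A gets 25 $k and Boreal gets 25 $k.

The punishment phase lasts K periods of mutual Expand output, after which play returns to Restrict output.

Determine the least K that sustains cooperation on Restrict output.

Need Σ_{k=1}^{K} δ^k ≥ (115−68)/(68−25) = 1.0930 at δ = 5/8.
At K = 2 the sum is 1.0156 < 1.0930; at K = 3 it is 1.2598 ≥ 1.0930.
So the minimum punishment length is K = 3.

3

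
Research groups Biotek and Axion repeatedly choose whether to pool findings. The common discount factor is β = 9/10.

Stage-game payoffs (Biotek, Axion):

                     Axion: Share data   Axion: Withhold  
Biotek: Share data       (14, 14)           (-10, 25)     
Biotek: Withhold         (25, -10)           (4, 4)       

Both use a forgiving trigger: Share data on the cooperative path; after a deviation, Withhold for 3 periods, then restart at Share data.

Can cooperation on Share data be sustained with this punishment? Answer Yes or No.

Yes

IC: β+…+β^3 ≥ (25−14)/(14−4) = 11/10.
At β = 9/10: partial sum = 2.4390 ≥ 1.1000. Cooperation sustainable.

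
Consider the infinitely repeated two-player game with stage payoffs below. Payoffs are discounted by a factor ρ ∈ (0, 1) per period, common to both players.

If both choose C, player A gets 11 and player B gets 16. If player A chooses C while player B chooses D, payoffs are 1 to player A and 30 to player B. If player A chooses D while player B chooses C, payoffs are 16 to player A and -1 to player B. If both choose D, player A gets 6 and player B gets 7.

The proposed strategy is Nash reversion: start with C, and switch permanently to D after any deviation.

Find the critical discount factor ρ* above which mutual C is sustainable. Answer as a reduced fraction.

player A's threshold: (16−11)/(16−6) = 1/2.
player B's threshold: (30−16)/(30−7) = 14/23.
1/2 < 14/23, so player B binds and ρ* = 14/23.

14/23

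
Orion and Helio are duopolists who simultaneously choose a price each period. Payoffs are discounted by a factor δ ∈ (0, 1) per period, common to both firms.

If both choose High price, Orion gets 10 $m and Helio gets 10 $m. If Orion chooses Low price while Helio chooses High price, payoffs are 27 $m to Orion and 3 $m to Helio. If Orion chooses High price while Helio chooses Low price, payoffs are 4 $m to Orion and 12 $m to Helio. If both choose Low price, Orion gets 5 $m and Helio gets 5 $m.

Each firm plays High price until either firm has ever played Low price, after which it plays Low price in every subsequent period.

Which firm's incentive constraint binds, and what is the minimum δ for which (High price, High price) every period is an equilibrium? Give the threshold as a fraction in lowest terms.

Orion; δ ≥ 17/22

For Orion: deviation gain 27−10 = 17, per-period punishment loss 10−5 = 5. IC gives δ ≥ 17/22.
For Helio: gain 2, loss 5 per period, so δ ≥ 2/7.
The tighter constraint is Orion's, so cooperation needs δ ≥ 17/22.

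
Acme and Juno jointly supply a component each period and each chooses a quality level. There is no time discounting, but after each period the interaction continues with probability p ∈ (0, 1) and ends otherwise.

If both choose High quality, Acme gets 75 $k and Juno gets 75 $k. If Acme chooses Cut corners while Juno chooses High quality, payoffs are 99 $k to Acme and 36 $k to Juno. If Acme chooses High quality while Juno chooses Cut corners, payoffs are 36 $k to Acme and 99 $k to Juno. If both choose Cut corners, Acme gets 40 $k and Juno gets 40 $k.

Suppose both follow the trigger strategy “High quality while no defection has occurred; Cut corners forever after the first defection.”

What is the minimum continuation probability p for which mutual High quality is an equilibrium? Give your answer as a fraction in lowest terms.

24/59

Expected cooperation value is 75 + p·75 + p²·75 + … = 75/(1−p); deviation gives 99 + p·40/(1−p).
75 ≥ 99(1−p) + 40p ⇒ 59p ≥ 24 ⇒ p ≥ 24/59.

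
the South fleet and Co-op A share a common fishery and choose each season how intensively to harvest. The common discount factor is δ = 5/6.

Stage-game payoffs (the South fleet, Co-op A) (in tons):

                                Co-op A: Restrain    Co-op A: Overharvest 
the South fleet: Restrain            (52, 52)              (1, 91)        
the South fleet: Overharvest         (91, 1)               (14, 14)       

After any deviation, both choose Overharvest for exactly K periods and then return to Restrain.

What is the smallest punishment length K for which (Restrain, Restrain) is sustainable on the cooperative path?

2

Need Σ_{k=1}^{K} δ^k ≥ (91−52)/(52−14) = 1.0263 at δ = 5/6.
At K = 1 the sum is 0.8333 < 1.0263; at K = 2 it is 1.5278 ≥ 1.0263.
So the minimum punishment length is K = 2.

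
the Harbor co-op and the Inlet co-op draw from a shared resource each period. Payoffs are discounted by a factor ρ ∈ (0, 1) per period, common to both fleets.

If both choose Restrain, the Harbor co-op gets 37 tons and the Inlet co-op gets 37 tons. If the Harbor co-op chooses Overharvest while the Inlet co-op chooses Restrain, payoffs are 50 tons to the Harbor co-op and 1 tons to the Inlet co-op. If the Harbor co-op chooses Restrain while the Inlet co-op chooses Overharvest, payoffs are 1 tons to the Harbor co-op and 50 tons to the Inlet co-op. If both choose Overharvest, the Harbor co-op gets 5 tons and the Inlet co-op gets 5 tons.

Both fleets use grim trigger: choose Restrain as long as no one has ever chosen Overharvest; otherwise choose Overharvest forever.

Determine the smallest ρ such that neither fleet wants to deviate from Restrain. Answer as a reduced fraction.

13/45

Cooperation forever yields 37 each period: 37/(1−ρ).
Deviating yields 50 once, then 5 forever: 50 + 5ρ/(1−ρ).
No profitable deviation requires 37/(1−ρ) ≥ 50 + 5ρ/(1−ρ).
Multiplying by (1−ρ): 37 ≥ 50(1−ρ) + 5ρ = 50 − 45ρ.
So 45ρ ≥ 13, i.e. ρ ≥ 13/45.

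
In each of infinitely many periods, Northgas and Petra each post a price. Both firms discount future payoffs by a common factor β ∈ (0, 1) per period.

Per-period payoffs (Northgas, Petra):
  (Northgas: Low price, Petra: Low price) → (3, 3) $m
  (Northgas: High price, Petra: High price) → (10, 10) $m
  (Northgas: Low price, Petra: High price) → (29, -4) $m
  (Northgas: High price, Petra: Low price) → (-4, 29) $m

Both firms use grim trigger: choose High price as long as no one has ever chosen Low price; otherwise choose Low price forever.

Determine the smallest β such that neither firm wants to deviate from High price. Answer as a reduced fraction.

10/(1−β) ≥ 29 + 3β/(1−β)
10 ≥ 29 − 26β
β ≥ 19/26.

19/26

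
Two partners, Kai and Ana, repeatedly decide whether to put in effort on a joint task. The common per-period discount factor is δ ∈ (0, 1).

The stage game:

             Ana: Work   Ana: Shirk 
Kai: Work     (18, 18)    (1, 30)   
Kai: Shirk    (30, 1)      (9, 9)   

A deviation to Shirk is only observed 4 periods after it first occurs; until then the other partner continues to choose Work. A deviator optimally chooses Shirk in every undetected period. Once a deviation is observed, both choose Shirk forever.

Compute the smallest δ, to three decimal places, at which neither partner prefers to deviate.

A deviator earns 30 for 4 periods, then 9 forever; cooperating earns 18 forever. Multiplying the IC by (1−δ):
18 ≥ 30(1−δ^4) + 9δ^4, so 21·δ^4 ≥ 12 and δ^4 ≥ 4/7.
δ ≥ (4/7)^(1/4) ≈ 0.869.

0.869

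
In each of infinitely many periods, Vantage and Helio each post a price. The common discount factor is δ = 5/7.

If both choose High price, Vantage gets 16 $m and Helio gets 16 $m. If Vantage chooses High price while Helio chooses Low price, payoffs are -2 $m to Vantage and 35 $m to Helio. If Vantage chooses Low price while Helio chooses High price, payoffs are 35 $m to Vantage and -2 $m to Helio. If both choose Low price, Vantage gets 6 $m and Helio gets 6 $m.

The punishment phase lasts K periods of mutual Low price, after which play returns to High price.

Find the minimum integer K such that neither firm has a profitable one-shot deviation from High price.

5

Need Σ_{k=1}^{K} δ^k ≥ (35−16)/(16−6) = 1.9000 at δ = 5/7.
At K = 4 the sum is 1.8492 < 1.9000; at K = 5 it is 2.0352 ≥ 1.9000.
So the minimum punishment length is K = 5.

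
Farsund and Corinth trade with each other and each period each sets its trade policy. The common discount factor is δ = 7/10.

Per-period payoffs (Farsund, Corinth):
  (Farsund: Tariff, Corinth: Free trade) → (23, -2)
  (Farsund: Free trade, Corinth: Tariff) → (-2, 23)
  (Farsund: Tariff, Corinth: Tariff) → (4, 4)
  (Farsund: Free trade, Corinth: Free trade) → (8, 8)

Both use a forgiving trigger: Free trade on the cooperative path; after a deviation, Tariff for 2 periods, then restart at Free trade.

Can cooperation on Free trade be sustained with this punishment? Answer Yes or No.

No

A one-shot deviation gives 23 now, then 4 for 2 periods, then back to 8.
Gain from deviating: (23−8) today; loss: (8−4) in each of the next 2 periods.
No-deviation condition: (8−4)(δ+…+δ^2) ≥ 23−8, i.e. δ+…+δ^2 ≥ 15/4.
At δ = 7/10: δ+…+δ^2 = 1.1900 < 3.7500.
So cooperation is not sustainable.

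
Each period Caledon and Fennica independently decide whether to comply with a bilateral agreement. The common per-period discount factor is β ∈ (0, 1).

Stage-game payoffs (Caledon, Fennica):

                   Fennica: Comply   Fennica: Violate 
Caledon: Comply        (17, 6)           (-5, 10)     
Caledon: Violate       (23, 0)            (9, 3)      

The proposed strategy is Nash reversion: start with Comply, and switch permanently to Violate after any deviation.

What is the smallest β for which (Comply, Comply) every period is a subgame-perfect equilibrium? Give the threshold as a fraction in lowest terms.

4/7

Caledon's threshold: (23−17)/(23−9) = 3/7.
Fennica's threshold: (10−6)/(10−3) = 4/7.
3/7 < 4/7, so Fennica binds and β* = 4/7.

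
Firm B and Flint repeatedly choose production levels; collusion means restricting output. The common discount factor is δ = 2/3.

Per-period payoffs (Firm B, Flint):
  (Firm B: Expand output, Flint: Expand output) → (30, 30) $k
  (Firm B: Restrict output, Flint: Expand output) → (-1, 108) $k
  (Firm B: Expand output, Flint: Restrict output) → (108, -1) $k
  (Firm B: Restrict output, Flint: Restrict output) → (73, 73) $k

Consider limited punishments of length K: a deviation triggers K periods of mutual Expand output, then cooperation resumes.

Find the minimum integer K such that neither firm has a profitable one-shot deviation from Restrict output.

Need Σ_{k=1}^{K} δ^k ≥ (108−73)/(73−30) = 0.8140 at δ = 2/3.
At K = 1 the sum is 0.6667 < 0.8140; at K = 2 it is 1.1111 ≥ 0.8140.
So the minimum punishment length is K = 2.

2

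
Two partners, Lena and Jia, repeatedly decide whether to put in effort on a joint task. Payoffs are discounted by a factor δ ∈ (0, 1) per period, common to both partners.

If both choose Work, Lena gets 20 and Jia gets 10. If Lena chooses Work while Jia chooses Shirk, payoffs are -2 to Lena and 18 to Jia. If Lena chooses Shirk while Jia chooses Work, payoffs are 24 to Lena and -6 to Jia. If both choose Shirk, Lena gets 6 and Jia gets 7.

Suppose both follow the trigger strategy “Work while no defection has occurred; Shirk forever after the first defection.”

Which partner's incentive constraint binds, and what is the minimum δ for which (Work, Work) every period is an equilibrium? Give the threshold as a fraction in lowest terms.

Lena's threshold: (24−20)/(24−6) = 2/9.
Jia's threshold: (18−10)/(18−7) = 8/11.
2/9 < 8/11, so Jia binds and δ* = 8/11.

Jia; δ ≥ 8/11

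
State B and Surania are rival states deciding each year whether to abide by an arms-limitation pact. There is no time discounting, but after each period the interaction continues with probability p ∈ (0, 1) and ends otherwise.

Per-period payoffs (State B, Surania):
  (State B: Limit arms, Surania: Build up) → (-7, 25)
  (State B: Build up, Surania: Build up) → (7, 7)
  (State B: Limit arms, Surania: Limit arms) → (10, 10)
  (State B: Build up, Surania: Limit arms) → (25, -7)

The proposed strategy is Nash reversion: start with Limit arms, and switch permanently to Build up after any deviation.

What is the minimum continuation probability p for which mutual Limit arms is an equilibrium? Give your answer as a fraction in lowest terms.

With no time discounting, the continuation probability p plays the role of the discount factor.
Grim-trigger IC: 10/(1−p) ≥ 25 + 7p/(1−p) ⇒ p ≥ (25−10)/(25−7) = 5/6.

5/6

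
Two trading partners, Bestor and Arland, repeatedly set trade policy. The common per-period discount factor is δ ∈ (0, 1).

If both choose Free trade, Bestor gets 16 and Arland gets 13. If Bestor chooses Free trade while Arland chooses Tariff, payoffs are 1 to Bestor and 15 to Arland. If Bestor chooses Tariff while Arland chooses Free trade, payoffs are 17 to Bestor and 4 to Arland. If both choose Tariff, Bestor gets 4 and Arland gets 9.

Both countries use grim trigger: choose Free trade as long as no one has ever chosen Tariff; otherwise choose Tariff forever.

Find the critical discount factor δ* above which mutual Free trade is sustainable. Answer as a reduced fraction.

1/3

Bestor: cooperation gives 16 each period; deviation gives 17 once then 4 forever.
  16/(1−δ) ≥ 17 + 4δ/(1−δ) ⇒ δ ≥ 1/13.
Arland: cooperation gives 13 each period; deviation gives 15 once then 9 forever.
  δ ≥ 2/6 = 1/3.
Both must hold, so the binding constraint is Arland's: δ ≥ 1/3.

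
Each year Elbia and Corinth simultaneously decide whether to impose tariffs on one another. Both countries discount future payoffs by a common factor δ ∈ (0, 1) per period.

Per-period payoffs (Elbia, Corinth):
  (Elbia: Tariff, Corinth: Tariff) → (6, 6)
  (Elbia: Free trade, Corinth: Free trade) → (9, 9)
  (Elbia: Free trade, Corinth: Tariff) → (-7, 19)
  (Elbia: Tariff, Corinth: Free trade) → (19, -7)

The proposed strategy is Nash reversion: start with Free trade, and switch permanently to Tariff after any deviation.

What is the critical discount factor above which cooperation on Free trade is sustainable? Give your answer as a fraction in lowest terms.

10/13

9/(1−δ) ≥ 19 + 6δ/(1−δ)
9 ≥ 19 − 13δ
δ ≥ 10/13.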